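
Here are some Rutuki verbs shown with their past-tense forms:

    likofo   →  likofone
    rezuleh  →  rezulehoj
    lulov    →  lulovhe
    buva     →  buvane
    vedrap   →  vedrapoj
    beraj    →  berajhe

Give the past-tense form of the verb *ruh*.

The suffix is conditioned by the final sound: -oj when the stem ends in a voiceless consonant (*rezuleh*, *vedrap*); -he when the stem ends in a voiced consonant (*lulov*, *beraj*); -ne when the stem ends in a vowel (*likofo*, *buva*).
*ruh* — final sound /h/ (a voiceless consonant) → -oj → *ruhoj*.

ruhoj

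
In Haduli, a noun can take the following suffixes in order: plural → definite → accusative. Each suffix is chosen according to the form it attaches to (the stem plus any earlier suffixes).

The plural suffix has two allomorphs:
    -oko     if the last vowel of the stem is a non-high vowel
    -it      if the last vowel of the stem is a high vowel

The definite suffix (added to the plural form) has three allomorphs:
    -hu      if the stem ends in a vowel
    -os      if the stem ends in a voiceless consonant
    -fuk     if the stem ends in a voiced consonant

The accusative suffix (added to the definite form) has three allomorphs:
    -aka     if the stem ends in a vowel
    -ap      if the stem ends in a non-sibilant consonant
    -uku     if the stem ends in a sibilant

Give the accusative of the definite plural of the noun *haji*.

hajiitosuku

The last vowel of *haji* is /i/, which is a high vowel, so the plural suffix is -it, giving *hajiit*.
The plural form *hajiit*: final sound = /t/, a voiceless consonant → -os → *hajiitos*.
The definite form *hajiitos*: final sound = /s/, a sibilant → -uku → *hajiitosuku*.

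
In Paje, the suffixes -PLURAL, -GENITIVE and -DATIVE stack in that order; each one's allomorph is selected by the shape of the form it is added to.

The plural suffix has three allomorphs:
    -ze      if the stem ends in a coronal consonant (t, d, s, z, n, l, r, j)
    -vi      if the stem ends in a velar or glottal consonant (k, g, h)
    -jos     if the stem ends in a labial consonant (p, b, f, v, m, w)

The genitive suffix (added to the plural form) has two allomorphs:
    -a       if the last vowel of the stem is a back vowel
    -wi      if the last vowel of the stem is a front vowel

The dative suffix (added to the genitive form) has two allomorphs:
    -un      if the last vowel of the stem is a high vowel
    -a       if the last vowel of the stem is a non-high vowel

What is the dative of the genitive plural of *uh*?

uhviwiun

The final consonant of *uh* is /h/, which is velar/glottal, so the plural suffix is -vi, giving *uhvi*.
Since the last vowel of the plural form *uhvi* is /i/ (a front vowel), it takes -wi, giving *uhviwi*.
The genitive form *uhviwi* — last vowel /i/ (a high vowel) → -un → *uhviwiun*.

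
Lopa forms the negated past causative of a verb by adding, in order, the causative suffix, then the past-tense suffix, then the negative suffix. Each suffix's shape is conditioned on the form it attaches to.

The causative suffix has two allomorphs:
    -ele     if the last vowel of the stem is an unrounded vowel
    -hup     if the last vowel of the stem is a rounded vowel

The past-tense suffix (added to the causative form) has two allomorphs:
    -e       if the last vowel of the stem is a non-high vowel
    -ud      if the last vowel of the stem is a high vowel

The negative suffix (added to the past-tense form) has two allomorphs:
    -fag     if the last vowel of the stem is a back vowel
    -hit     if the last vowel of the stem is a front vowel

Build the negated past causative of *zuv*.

Since the last vowel of *zuv* is /u/ (a rounded vowel), it takes -hup, giving *zuvhup*.
The last vowel of the causative form *zuvhup* is /u/, which is a high vowel, so the past-tense suffix is -ud, giving *zuvhupud*.
The past-tense form *zuvhupud* — last vowel /u/ (a back vowel) → -fag → *zuvhupudfag*.

zuvhupudfag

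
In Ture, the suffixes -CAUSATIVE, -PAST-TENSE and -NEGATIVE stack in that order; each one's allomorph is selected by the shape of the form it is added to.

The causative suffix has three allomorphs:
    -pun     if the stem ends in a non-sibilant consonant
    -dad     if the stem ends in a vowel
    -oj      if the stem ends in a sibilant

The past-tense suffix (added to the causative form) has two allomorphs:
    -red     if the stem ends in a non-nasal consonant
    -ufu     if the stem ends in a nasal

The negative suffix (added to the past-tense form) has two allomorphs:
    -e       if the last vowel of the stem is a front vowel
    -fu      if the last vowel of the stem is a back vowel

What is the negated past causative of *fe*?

Since the final sound of *fe* is /e/ (a vowel), it takes -dad, giving *fedad*.
The causative form *fedad*: final consonant = /d/, non-nasal → -red → *fedadred*.
The past-tense form *fedadred*: last vowel = /e/, a front vowel → -e → *fedadrede*.

fedadrede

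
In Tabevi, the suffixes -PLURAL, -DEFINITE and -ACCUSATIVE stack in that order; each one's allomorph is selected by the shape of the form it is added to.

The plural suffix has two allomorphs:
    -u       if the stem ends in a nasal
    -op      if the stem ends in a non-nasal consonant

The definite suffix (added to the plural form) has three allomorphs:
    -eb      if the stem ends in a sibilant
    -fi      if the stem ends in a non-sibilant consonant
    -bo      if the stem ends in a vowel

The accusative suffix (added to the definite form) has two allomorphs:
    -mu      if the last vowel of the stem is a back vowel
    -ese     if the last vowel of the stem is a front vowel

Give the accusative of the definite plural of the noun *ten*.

tenubomu

Since the final consonant of *ten* is /n/ (a nasal), it takes -u, giving *tenu*.
The final sound of the plural form *tenu* is /u/, which is a vowel, so the definite suffix is -bo, giving *tenubo*.
Since the last vowel of the definite form *tenubo* is /o/ (a back vowel), it takes -mu, giving *tenubomu*.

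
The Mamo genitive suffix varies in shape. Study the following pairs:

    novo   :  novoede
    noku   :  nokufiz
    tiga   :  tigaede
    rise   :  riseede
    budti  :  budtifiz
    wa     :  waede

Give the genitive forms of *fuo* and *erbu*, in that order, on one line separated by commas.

Looking at the last vowel of each stem: -fiz when the last vowel of the stem is a high vowel (*noku*, *budti*); -ede when the last vowel of the stem is a non-high vowel (*novo*, *tiga*, *rise*, *wa*).
*fuo*: last vowel = /o/, a non-high vowel → -ede → *fuoede*.
Since the last vowel of *erbu* is /u/ (a high vowel), it takes -fiz, giving *erbufiz*.

fuoede, erbufiz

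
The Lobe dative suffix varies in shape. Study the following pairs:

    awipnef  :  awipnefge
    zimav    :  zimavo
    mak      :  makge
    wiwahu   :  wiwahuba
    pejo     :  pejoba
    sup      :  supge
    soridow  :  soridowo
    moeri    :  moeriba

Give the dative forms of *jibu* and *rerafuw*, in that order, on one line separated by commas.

jibuba, rerafuwo

The suffix is conditioned by the final sound: -ge when the stem ends in a voiceless consonant (*awipnef*, *mak*, *sup*); -o when the stem ends in a voiced consonant (*zimav*, *soridow*); -ba when the stem ends in a vowel (*wiwahu*, *pejo*, *moeri*).
*jibu*: final sound = /u/, a vowel → -ba → *jibuba*.
The final sound of *rerafuw* is /w/, which is a voiced consonant, so the suffix is -o, giving *rerafuwo*.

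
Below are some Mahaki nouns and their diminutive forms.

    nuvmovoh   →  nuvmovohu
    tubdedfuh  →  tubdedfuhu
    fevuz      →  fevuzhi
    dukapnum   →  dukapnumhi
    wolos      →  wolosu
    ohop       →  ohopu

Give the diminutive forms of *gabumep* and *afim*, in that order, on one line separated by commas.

The alternation tracks the final consonant of the stem — -u when the stem ends in a voiceless consonant (*nuvmovoh*, *tubdedfuh*, *wolos*, *ohop*); -hi when the stem ends in a voiced consonant (*fevuz*, *dukapnum*).
Since the final consonant of *gabumep* is /p/ (voiceless), it takes -u, giving *gabumepu*.
*afim*: final consonant = /m/, voiced → -hi → *afimhi*.

gabumepu, afimhi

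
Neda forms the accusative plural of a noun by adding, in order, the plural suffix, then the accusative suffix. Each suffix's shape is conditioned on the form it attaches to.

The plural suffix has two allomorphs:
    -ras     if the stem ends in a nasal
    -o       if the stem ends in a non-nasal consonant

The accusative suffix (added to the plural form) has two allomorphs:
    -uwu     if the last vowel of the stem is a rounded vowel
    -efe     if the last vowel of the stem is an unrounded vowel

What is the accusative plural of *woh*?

*woh* — final consonant /h/ (non-nasal) → -o → *woho*.
The plural form *woho* — last vowel /o/ (a rounded vowel) → -uwu → *wohouwu*.

wohouwu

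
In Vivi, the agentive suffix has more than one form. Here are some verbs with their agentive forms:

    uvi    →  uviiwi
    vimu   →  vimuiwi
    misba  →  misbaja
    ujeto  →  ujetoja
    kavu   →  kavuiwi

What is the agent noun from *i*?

The alternation tracks the last vowel of the stem — -iwi when the last vowel of the stem is a high vowel (*uvi*, *vimu*, *kavu*); -ja when the last vowel of the stem is a non-high vowel (*misba*, *ujeto*).
*i*: last vowel = /i/, a high vowel → -iwi → *iiwi*.

iiwi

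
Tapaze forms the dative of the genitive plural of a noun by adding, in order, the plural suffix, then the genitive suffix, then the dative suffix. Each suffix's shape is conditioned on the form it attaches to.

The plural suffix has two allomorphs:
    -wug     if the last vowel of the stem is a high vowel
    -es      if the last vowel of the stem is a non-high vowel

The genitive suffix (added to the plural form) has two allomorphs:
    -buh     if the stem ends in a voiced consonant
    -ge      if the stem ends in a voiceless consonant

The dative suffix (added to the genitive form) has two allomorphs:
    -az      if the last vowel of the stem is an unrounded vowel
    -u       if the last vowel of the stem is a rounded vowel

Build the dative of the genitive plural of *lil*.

Since the last vowel of *lil* is /i/ (a high vowel), it takes -wug, giving *lilwug*.
The plural form *lilwug*: final consonant = /g/, voiced → -buh → *lilwugbuh*.
The genitive form *lilwugbuh* — last vowel /u/ (a rounded vowel) → -u → *lilwugbuhu*.

lilwugbuhu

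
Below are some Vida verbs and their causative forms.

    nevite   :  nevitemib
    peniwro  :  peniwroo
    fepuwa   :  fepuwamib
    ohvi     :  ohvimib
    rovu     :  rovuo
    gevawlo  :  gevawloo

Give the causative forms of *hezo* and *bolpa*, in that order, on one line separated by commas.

The suffix is conditioned by the last vowel: -o when the last vowel of the stem is a rounded vowel (*peniwro*, *rovu*, *gevawlo*); -mib when the last vowel of the stem is an unrounded vowel (*nevite*, *fepuwa*, *ohvi*).
The last vowel of *hezo* is /o/, which is a rounded vowel, so the suffix is -o, giving *hezoo*.
The last vowel of *bolpa* is /a/, which is an unrounded vowel, so the suffix is -mib, giving *bolpamib*.

hezoo, bolpamib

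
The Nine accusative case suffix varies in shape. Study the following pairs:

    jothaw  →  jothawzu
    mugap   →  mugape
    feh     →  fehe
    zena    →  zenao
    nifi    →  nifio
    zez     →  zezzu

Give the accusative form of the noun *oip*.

The alternation tracks the final sound of the stem — -e when the stem ends in a voiceless consonant (*mugap*, *feh*); -zu when the stem ends in a voiced consonant (*jothaw*, *zez*); -o when the stem ends in a vowel (*zena*, *nifi*).
The final sound of *oip* is /p/, which is a voiceless consonant, so the suffix is -e, giving *oipe*.

oipe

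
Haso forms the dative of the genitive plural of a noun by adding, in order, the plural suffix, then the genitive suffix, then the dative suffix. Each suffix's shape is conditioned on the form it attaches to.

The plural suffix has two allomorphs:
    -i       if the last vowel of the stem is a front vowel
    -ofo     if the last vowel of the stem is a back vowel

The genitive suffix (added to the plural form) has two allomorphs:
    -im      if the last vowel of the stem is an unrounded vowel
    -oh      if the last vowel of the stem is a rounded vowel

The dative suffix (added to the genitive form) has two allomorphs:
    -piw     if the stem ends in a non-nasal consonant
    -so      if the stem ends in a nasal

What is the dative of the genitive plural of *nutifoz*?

Since the last vowel of *nutifoz* is /o/ (a back vowel), it takes -ofo, giving *nutifozofo*.
Since the last vowel of the plural form *nutifozofo* is /o/ (a rounded vowel), it takes -oh, giving *nutifozofooh*.
The genitive form *nutifozofooh*: final consonant = /h/, non-nasal → -piw → *nutifozofoohpiw*.

nutifozofoohpiw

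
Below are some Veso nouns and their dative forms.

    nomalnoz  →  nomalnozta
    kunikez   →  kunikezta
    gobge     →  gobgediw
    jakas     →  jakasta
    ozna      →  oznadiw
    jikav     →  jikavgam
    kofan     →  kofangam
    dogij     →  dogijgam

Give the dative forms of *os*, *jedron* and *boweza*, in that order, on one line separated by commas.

osta, jedrongam, bowezadiw

Looking at the final sound of each stem: -ta when the stem ends in a sibilant (*nomalnoz*, *kunikez*, *jakas*); -gam when the stem ends in a non-sibilant consonant (*jikav*, *kofan*, *dogij*); -diw when the stem ends in a vowel (*gobge*, *ozna*).
*os*: final sound = /s/, a sibilant → -ta → *osta*.
*jedron*: final sound = /n/, a non-sibilant consonant → -gam → *jedrongam*.
The final sound of *boweza* is /a/, which is a vowel, so the suffix is -diw, giving *bowezadiw*.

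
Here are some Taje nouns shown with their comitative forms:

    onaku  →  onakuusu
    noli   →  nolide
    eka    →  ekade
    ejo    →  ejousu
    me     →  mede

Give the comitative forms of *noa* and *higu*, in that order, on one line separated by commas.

The alternation tracks the last vowel of the stem — -usu when the last vowel of the stem is a rounded vowel (*onaku*, *ejo*); -de when the last vowel of the stem is an unrounded vowel (*noli*, *eka*, *me*).
*noa*: last vowel = /a/, an unrounded vowel → -de → *noade*.
*higu* — last vowel /u/ (a rounded vowel) → -usu → *higuusu*.

noade, higuusu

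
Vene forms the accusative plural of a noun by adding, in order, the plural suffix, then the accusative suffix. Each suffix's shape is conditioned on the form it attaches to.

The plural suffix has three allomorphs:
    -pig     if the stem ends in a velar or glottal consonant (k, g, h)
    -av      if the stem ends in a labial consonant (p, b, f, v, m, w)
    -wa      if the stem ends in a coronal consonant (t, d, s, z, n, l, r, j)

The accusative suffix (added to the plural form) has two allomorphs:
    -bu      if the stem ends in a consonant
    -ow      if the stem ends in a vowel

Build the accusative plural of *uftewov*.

uftewovavbu

Since the final consonant of *uftewov* is /v/ (labial), it takes -av, giving *uftewovav*.
The plural form *uftewovav*: final sound = /v/, a consonant → -bu → *uftewovavbu*.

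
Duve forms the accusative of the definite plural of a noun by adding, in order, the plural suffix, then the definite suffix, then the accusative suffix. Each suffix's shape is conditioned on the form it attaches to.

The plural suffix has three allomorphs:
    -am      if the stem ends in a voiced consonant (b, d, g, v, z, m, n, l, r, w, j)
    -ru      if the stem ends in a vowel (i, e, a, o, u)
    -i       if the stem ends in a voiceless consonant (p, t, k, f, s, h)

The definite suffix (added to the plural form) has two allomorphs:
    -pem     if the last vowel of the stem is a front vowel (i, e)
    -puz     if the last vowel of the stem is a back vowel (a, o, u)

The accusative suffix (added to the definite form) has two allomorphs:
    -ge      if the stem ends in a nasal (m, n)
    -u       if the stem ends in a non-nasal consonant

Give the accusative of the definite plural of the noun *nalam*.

The final sound of *nalam* is /m/, which is a voiced consonant, so the plural suffix is -am, giving *nalamam*.
The last vowel of the plural form *nalamam* is /a/, which is a back vowel, so the definite suffix is -puz, giving *nalamampuz*.
The definite form *nalamampuz* — final consonant /z/ (non-nasal) → -u → *nalamampuzu*.

nalamampuzu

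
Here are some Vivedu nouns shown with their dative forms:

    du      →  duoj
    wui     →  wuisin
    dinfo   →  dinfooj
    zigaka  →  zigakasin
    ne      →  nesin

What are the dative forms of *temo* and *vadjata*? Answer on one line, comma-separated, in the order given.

Looking at the last vowel of each stem: -oj when the last vowel of the stem is a rounded vowel (*du*, *dinfo*); -sin when the last vowel of the stem is an unrounded vowel (*wui*, *zigaka*, *ne*).
*temo*: last vowel = /o/, a rounded vowel → -oj → *temooj*.
The last vowel of *vadjata* is /a/, which is an unrounded vowel, so the suffix is -sin, giving *vadjatasin*.

temooj, vadjatasin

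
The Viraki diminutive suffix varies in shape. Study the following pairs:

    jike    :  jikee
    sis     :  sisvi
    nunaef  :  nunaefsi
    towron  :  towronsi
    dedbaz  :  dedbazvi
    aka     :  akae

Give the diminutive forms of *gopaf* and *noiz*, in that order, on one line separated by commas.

gopafsi, noizvi

The alternation tracks the final sound of the stem — -vi when the stem ends in a sibilant (*sis*, *dedbaz*); -si when the stem ends in a non-sibilant consonant (*nunaef*, *towron*); -e when the stem ends in a vowel (*jike*, *aka*).
The final sound of *gopaf* is /f/, which is a non-sibilant consonant, so the suffix is -si, giving *gopafsi*.
*noiz*: final sound = /z/, a sibilant → -vi → *noizvi*.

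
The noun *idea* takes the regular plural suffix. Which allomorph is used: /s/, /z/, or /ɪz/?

The stem *idea* ends in a voiced non-sibilant sound.
The plural suffix surfaces as /ɪz/ after sibilants, /s/ after other voiceless consonants, and /z/ after other voiced sounds.
So the plural -s on *idea* is pronounced /z/.

/z/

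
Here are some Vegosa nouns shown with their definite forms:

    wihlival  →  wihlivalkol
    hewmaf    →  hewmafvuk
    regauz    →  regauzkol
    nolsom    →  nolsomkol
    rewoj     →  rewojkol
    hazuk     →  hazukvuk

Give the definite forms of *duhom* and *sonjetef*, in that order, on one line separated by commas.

The suffix is conditioned by the final consonant: -vuk when the stem ends in a voiceless consonant (*hewmaf*, *hazuk*); -kol when the stem ends in a voiced consonant (*wihlival*, *regauz*, *nolsom*, *rewoj*).
Since the final consonant of *duhom* is /m/ (voiced), it takes -kol, giving *duhomkol*.
Since the final consonant of *sonjetef* is /f/ (voiceless), it takes -vuk, giving *sonjetefvuk*.

duhomkol, sonjetefvuk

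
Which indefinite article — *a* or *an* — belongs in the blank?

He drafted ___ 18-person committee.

The indefinite article is chosen by the initial *sound* of the following word, not its spelling.
The number *18* is spoken "eighteen", beginning with /ˌeɪˈtiːn/ — a vowel sound.
So the article is *an*: He drafted an 18-person committee.

an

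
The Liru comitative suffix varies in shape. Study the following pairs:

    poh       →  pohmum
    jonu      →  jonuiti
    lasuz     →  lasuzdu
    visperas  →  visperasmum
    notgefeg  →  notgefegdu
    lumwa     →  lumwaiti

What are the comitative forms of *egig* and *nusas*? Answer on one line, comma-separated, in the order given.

The alternation tracks the final sound of the stem — -mum when the stem ends in a voiceless consonant (*poh*, *visperas*); -du when the stem ends in a voiced consonant (*lasuz*, *notgefeg*); -iti when the stem ends in a vowel (*jonu*, *lumwa*).
*egig* — final sound /g/ (a voiced consonant) → -du → *egigdu*.
*nusas*: final sound = /s/, a voiceless consonant → -mum → *nusasmum*.

egigdu, nusasmum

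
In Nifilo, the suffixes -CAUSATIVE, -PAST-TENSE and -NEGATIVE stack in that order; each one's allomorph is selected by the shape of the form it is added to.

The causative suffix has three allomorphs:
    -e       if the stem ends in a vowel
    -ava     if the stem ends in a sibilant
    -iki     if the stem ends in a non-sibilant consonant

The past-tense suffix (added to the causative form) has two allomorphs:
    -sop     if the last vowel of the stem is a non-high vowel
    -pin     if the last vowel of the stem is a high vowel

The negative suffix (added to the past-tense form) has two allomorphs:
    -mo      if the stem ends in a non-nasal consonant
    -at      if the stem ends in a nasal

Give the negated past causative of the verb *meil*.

meilikipinat

Since the final sound of *meil* is /l/ (a non-sibilant consonant), it takes -iki, giving *meiliki*.
The last vowel of the causative form *meiliki* is /i/, which is a high vowel, so the past-tense suffix is -pin, giving *meilikipin*.
The past-tense form *meilikipin* — final consonant /n/ (a nasal) → -at → *meilikipinat*.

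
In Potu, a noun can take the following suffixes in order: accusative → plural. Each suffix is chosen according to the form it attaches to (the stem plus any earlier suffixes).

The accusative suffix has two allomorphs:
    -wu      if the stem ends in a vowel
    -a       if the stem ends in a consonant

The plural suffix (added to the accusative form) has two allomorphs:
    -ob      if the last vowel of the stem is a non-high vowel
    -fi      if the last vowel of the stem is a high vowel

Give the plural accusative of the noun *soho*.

*soho* — final sound /o/ (a vowel) → -wu → *sohowu*.
The last vowel of the accusative form *sohowu* is /u/, which is a high vowel, so the plural suffix is -fi, giving *sohowufi*.

sohowufi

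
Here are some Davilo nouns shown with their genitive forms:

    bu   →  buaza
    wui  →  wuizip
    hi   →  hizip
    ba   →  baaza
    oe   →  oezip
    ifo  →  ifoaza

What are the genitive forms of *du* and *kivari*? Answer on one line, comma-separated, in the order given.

Looking at the last vowel of each stem: -zip when the last vowel of the stem is a front vowel (*wui*, *hi*, *oe*); -aza when the last vowel of the stem is a back vowel (*bu*, *ba*, *ifo*).
The last vowel of *du* is /u/, which is a back vowel, so the suffix is -aza, giving *duaza*.
*kivari* — last vowel /i/ (a front vowel) → -zip → *kivarizip*.

duaza, kivarizip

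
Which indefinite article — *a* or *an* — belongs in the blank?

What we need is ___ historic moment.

a

The indefinite article is chosen by the initial *sound* of the following word, not its spelling.
*historic* begins with the sound /h/ (h is pronounced in standard usage) — a consonant sound.
So the article is *a*: What we need is a historic moment.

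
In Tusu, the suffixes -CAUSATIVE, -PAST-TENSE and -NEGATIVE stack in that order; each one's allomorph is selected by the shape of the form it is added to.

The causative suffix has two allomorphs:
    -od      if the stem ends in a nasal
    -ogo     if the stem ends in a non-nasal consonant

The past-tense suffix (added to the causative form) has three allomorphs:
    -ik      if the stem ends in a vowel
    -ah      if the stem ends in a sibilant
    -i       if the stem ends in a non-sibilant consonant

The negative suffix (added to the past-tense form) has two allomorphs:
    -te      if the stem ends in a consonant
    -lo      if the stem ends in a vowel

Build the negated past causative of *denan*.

*denan*: final consonant = /n/, a nasal → -od → *denanod*.
The causative form *denanod* — final sound /d/ (a non-sibilant consonant) → -i → *denanodi*.
Since the final sound of the past-tense form *denanodi* is /i/ (a vowel), it takes -lo, giving *denanodilo*.

denanodilo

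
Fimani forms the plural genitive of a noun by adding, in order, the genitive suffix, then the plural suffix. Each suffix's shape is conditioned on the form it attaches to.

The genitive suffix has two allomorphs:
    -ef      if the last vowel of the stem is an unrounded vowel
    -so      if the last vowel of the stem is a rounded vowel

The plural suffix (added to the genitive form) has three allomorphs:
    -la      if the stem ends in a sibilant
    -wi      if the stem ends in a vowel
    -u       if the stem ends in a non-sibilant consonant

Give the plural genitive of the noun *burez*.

*burez* — last vowel /e/ (an unrounded vowel) → -ef → *burezef*.
The genitive form *burezef* — final sound /f/ (a non-sibilant consonant) → -u → *burezefu*.

burezefu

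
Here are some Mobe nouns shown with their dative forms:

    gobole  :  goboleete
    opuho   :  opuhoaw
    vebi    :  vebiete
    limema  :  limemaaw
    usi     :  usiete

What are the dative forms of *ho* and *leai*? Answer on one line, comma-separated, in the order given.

hoaw, leaiete

The suffix is conditioned by the last vowel: -ete when the last vowel of the stem is a front vowel (*gobole*, *vebi*, *usi*); -aw when the last vowel of the stem is a back vowel (*opuho*, *limema*).
The last vowel of *ho* is /o/, which is a back vowel, so the suffix is -aw, giving *hoaw*.
Since the last vowel of *leai* is /i/ (a front vowel), it takes -ete, giving *leaiete*.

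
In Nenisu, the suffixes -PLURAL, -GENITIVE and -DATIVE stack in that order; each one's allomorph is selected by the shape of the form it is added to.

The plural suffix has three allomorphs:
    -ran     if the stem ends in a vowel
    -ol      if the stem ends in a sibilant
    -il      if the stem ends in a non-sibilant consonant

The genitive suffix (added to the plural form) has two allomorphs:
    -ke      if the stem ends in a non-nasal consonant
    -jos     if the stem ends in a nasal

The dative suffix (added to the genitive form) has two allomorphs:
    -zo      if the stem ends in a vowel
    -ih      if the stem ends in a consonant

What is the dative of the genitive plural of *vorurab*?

The final sound of *vorurab* is /b/, which is a non-sibilant consonant, so the plural suffix is -il, giving *vorurabil*.
The final consonant of the plural form *vorurabil* is /l/, which is non-nasal, so the genitive suffix is -ke, giving *vorurabilke*.
The genitive form *vorurabilke*: final sound = /e/, a vowel → -zo → *vorurabilkezo*.

vorurabilkezo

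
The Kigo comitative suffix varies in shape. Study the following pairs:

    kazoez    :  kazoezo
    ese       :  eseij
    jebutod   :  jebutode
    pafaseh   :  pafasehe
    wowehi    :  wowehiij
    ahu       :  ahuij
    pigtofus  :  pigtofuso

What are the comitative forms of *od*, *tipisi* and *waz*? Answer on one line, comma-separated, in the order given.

ode, tipisiij, wazo

The pattern is sibilance of the final sound: -o when the stem ends in a sibilant (*kazoez*, *pigtofus*); -e when the stem ends in a non-sibilant consonant (*jebutod*, *pafaseh*); -ij when the stem ends in a vowel (*ese*, *wowehi*, *ahu*).
*od*: final sound = /d/, a non-sibilant consonant → -e → *ode*.
*tipisi* — final sound /i/ (a vowel) → -ij → *tipisiij*.
Since the final sound of *waz* is /z/ (a sibilant), it takes -o, giving *wazo*.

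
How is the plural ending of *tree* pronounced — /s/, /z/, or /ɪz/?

The stem *tree* ends in a voiced non-sibilant sound.
The plural suffix surfaces as /ɪz/ after sibilants, /s/ after other voiceless consonants, and /z/ after other voiced sounds.
So the plural -s on *tree* is pronounced /z/.

/z/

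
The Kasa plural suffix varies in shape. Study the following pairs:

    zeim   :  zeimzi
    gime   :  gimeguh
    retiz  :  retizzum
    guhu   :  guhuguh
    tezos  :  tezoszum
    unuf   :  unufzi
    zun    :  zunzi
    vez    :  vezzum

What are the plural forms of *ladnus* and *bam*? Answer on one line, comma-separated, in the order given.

Looking at the final sound of each stem: -zum when the stem ends in a sibilant (*retiz*, *tezos*, *vez*); -zi when the stem ends in a non-sibilant consonant (*zeim*, *unuf*, *zun*); -guh when the stem ends in a vowel (*gime*, *guhu*).
*ladnus* — final sound /s/ (a sibilant) → -zum → *ladnuszum*.
*bam*: final sound = /m/, a non-sibilant consonant → -zi → *bamzi*.

ladnuszum, bamzi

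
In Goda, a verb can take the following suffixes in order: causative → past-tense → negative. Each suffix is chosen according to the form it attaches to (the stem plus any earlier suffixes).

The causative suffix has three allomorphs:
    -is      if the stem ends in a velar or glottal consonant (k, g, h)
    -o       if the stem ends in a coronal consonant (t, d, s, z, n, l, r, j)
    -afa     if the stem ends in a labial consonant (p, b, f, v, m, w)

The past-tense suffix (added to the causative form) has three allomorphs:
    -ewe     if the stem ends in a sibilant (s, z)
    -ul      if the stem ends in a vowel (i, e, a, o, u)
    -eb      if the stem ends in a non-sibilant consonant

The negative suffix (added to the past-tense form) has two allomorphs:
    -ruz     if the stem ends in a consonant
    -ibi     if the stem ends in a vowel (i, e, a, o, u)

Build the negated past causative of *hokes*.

The final consonant of *hokes* is /s/, which is coronal, so the causative suffix is -o, giving *hokeso*.
The final sound of the causative form *hokeso* is /o/, which is a vowel, so the past-tense suffix is -ul, giving *hokesoul*.
The past-tense form *hokesoul* — final sound /l/ (a consonant) → -ruz → *hokesoulruz*.

hokesoulruz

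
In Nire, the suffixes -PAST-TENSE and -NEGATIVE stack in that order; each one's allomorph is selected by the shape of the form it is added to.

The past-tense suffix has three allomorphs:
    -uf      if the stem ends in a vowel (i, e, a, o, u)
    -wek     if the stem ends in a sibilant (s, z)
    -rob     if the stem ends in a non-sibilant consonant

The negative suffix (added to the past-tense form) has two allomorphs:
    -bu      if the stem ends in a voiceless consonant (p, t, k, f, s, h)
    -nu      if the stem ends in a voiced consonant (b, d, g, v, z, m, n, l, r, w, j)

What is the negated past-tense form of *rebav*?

The final sound of *rebav* is /v/, which is a non-sibilant consonant, so the past-tense suffix is -rob, giving *rebavrob*.
The past-tense form *rebavrob*: final consonant = /b/, voiced → -nu → *rebavrobnu*.

rebavrobnu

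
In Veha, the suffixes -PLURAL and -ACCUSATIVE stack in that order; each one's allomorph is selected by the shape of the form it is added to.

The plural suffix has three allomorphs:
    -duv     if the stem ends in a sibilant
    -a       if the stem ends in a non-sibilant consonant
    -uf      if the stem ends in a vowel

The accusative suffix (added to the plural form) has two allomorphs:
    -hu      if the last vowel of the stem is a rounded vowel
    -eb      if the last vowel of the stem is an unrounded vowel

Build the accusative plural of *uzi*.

uziufhu

The final sound of *uzi* is /i/, which is a vowel, so the plural suffix is -uf, giving *uziuf*.
The plural form *uziuf*: last vowel = /u/, a rounded vowel → -hu → *uziufhu*.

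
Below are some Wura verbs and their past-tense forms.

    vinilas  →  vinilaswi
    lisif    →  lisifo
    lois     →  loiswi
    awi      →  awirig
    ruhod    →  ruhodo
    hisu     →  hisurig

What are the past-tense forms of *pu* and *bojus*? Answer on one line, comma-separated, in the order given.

purig, bojuswi

The alternation tracks the final sound of the stem — -wi when the stem ends in a sibilant (*vinilas*, *lois*); -o when the stem ends in a non-sibilant consonant (*lisif*, *ruhod*); -rig when the stem ends in a vowel (*awi*, *hisu*).
*pu*: final sound = /u/, a vowel → -rig → *purig*.
Since the final sound of *bojus* is /s/ (a sibilant), it takes -wi, giving *bojuswi*.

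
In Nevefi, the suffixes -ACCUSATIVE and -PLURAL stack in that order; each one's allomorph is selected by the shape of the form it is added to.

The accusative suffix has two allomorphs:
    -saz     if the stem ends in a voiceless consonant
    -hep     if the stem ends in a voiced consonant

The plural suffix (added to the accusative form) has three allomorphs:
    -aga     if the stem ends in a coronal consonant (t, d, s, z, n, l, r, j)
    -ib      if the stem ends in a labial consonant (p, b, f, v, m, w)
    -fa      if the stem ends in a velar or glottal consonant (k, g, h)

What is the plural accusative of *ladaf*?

ladafsazaga

Since the final consonant of *ladaf* is /f/ (voiceless), it takes -saz, giving *ladafsaz*.
The final consonant of the accusative form *ladafsaz* is /z/, which is coronal, so the plural suffix is -aga, giving *ladafsazaga*.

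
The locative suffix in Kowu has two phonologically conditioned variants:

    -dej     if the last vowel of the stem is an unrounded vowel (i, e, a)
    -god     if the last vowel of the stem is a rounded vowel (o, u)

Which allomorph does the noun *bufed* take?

-dej

The last vowel of *bufed* is /e/, which is an unrounded vowel, so the suffix is -dej.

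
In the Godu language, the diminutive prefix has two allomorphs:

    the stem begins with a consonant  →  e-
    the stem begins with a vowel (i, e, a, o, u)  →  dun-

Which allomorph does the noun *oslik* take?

*oslik* — first sound /o/ (a vowel) → dun-.

dun-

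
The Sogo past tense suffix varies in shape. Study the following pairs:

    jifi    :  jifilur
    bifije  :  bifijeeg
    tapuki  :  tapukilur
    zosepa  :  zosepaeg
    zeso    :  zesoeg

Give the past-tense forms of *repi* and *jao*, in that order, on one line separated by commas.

The pattern is height harmony: -lur when the last vowel of the stem is a high vowel (*jifi*, *tapuki*); -eg when the last vowel of the stem is a non-high vowel (*bifije*, *zosepa*, *zeso*).
The last vowel of *repi* is /i/, which is a high vowel, so the suffix is -lur, giving *repilur*.
The last vowel of *jao* is /o/, which is a non-high vowel, so the suffix is -eg, giving *jaoeg*.

repilur, jaoeg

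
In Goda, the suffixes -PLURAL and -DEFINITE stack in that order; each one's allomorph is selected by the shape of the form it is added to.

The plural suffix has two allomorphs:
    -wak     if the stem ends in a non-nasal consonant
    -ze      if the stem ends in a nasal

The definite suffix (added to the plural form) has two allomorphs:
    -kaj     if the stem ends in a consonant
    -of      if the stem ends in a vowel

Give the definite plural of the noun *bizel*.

The final consonant of *bizel* is /l/, which is non-nasal, so the plural suffix is -wak, giving *bizelwak*.
The plural form *bizelwak*: final sound = /k/, a consonant → -kaj → *bizelwakkaj*.

bizelwakkaj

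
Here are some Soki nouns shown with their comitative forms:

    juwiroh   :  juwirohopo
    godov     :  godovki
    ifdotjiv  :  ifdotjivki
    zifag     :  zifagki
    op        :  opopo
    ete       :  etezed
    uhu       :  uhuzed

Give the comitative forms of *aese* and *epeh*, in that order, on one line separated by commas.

The suffix is conditioned by the final sound: -opo when the stem ends in a voiceless consonant (*juwiroh*, *op*); -ki when the stem ends in a voiced consonant (*godov*, *ifdotjiv*, *zifag*); -zed when the stem ends in a vowel (*ete*, *uhu*).
*aese* — final sound /e/ (a vowel) → -zed → *aesezed*.
*epeh* — final sound /h/ (a voiceless consonant) → -opo → *epehopo*.

aesezed, epehopo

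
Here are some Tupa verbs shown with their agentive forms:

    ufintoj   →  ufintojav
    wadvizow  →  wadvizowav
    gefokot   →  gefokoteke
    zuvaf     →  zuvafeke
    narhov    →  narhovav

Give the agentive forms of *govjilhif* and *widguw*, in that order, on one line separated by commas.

The suffix is conditioned by the final consonant: -eke when the stem ends in a voiceless consonant (*gefokot*, *zuvaf*); -av when the stem ends in a voiced consonant (*ufintoj*, *wadvizow*, *narhov*).
*govjilhif* — final consonant /f/ (voiceless) → -eke → *govjilhifeke*.
The final consonant of *widguw* is /w/, which is voiced, so the suffix is -av, giving *widguwav*.

govjilhifeke, widguwav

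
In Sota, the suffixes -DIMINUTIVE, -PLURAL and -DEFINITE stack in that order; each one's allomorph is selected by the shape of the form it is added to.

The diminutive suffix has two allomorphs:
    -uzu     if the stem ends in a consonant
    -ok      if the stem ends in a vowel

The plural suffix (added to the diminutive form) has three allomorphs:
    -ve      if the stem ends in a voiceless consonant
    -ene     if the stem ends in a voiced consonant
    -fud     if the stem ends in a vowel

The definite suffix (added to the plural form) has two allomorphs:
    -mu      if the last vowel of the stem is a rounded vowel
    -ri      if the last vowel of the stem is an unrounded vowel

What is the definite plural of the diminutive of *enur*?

Since the final sound of *enur* is /r/ (a consonant), it takes -uzu, giving *enuruzu*.
The final sound of the diminutive form *enuruzu* is /u/, which is a vowel, so the plural suffix is -fud, giving *enuruzufud*.
The plural form *enuruzufud*: last vowel = /u/, a rounded vowel → -mu → *enuruzufudmu*.

enuruzufudmu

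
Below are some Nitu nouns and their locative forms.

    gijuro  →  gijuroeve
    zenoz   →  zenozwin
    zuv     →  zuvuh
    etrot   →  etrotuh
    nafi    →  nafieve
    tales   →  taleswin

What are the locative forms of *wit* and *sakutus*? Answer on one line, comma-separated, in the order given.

wituh, sakutuswin

Looking at the final sound of each stem: -win when the stem ends in a sibilant (*zenoz*, *tales*); -uh when the stem ends in a non-sibilant consonant (*zuv*, *etrot*); -eve when the stem ends in a vowel (*gijuro*, *nafi*).
Since the final sound of *wit* is /t/ (a non-sibilant consonant), it takes -uh, giving *wituh*.
*sakutus*: final sound = /s/, a sibilant → -win → *sakutuswin*.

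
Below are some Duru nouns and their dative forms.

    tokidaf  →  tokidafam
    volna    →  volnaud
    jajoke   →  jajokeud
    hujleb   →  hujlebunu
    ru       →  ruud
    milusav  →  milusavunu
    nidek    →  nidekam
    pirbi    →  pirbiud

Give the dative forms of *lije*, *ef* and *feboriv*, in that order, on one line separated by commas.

The alternation tracks the final sound of the stem — -am when the stem ends in a voiceless consonant (*tokidaf*, *nidek*); -unu when the stem ends in a voiced consonant (*hujleb*, *milusav*); -ud when the stem ends in a vowel (*volna*, *jajoke*, *ru*, *pirbi*).
The final sound of *lije* is /e/, which is a vowel, so the suffix is -ud, giving *lijeud*.
*ef*: final sound = /f/, a voiceless consonant → -am → *efam*.
Since the final sound of *feboriv* is /v/ (a voiced consonant), it takes -unu, giving *feborivunu*.

lijeud, efam, feborivunu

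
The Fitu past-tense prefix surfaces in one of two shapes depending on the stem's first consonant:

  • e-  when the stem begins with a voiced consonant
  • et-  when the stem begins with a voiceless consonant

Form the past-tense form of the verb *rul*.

erul

*rul* — first consonant /r/ (voiced) → e- → *erul*.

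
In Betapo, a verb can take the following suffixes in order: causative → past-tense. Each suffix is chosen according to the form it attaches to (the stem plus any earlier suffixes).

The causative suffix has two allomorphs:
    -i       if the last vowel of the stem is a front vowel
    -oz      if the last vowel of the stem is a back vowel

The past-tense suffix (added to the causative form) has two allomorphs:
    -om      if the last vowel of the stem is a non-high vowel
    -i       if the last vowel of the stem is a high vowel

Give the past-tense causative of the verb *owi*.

owiii

Since the last vowel of *owi* is /i/ (a front vowel), it takes -i, giving *owii*.
The last vowel of the causative form *owii* is /i/, which is a high vowel, so the past-tense suffix is -i, giving *owiii*.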